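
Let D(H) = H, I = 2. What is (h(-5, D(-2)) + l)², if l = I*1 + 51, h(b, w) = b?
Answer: 2304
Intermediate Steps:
l = 53 (l = 2*1 + 51 = 2 + 51 = 53)
(h(-5, D(-2)) + l)² = (-5 + 53)² = 48² = 2304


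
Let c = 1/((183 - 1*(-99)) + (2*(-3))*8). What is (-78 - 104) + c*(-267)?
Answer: -14285/78 ≈ -183.14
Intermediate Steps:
c = 1/234 (c = 1/((183 + 99) - 6*8) = 1/(282 - 48) = 1/234 ≈ 0.0042735)
(-78 - 104) + c*(-267) = (-78 - 104) + (1/234)*(-267) = -182 - 89/78 = -14285/78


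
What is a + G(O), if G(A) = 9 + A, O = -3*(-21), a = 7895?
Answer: 7967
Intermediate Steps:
O = 63
a + G(O) = 7895 + (9 + 63) = 7895 + 72 = 7967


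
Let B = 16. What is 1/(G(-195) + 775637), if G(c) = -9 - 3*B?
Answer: 1/775580 ≈ 1.2894e-6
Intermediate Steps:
G(c) = -57 (G(c) = -9 - 3*16 = -9 - 48 = -57)
1/(G(-195) + 775637) = 1/(-57 + 775637) = 1/775580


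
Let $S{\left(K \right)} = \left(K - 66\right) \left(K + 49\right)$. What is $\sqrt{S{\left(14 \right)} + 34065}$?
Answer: $3 \sqrt{3421} \approx 175.47$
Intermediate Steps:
$S{\left(K \right)} = \left(-66 + K\right) \left(49 + K\right)$ ($S{\left(K \right)} = \left(K - 66\right) \left(49 + K\right) = \left(-66 + K\right) \left(49 + K\right)$)
$\sqrt{S{\left(14 \right)} + 34065} = \sqrt{\left(-3234 + 14^{2} - 238\right) + 34065} = \sqrt{\left(-3234 + 196 - 238\right) + 34065} = \sqrt{-3276 + 34065} = \sqrt{30789} = 3 \sqrt{3421}$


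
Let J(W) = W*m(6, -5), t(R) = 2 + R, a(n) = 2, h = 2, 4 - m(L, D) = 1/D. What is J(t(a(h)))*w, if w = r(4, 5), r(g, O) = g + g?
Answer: 672/5 ≈ 134.40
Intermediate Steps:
m(L, D) = 4 - 1/D
r(g, O) = 2*g
w = 8 (w = 2*4 = 8)
J(W) = 21*W/5 (J(W) = W*(4 - 1/(-5)) = W*(4 - 1*(-⅕)) = W*(4 + ⅕) = W*(21/5) = 21*W/5)
J(t(a(h)))*w = (21*(2 + 2)/5)*8 = ((21/5)*4)*8 = (84/5)*8 = 672/5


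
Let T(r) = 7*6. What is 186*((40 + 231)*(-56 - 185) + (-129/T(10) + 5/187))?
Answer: -15902271717/1309 ≈ -1.2148e+7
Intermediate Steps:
T(r) = 42
186*((40 + 231)*(-56 - 185) + (-129/T(10) + 5/187)) = 186*((40 + 231)*(-56 - 185) + (-129/42 + 5/187)) = 186*(271*(-241) + (-129*1/42 + 5*(1/187))) = 186*(-65311 + (-43/14 + 5/187)) = 186*(-65311 - 7971/2618) = 186*(-170992169/2618) = -15902271717/1309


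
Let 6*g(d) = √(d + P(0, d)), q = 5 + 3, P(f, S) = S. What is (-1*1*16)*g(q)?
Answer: -32/3 ≈ -10.667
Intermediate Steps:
q = 8
g(d) = √2*√d/6 (g(d) = √(d + d)/6 = √(2*d)/6 = (√2*√d)/6 = √2*√d/6)
(-1*1*16)*g(q) = (-1*1*16)*(√2*√8/6) = (-1*16)*(√2*(2*√2)/6) = -16*⅔ = -32/3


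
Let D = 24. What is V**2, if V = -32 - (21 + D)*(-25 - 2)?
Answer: 1399489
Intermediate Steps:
V = 1183 (V = -32 - (21 + 24)*(-25 - 2) = -32 - 45*(-27) = -32 - 1*(-1215) = -32 + 1215 = 1183)
V**2 = 1183**2 = 1399489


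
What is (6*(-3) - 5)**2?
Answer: 529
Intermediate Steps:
(6*(-3) - 5)**2 = (-18 - 5)**2 = (-23)**2 = 529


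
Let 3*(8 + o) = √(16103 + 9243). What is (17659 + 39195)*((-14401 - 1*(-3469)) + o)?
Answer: -621982760 + 56854*√25346/3 ≈ -6.1897e+8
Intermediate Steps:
o = -8 + √25346/3 (o = -8 + √(16103 + 9243)/3 = -8 + √25346/3 ≈ 45.068)
(17659 + 39195)*((-14401 - 1*(-3469)) + o) = (17659 + 39195)*((-14401 - 1*(-3469)) + (-8 + √25346/3)) = 56854*((-14401 + 3469) + (-8 + √25346/3)) = 56854*(-10932 + (-8 + √25346/3)) = 56854*(-10940 + √25346/3) = -621982760 + 56854*√25346/3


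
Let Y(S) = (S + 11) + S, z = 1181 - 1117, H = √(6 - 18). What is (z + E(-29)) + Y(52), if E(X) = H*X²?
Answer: 179 + 1682*I*√3 ≈ 179.0 + 2913.3*I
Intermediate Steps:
H = 2*I*√3 (H = √(-12) = 2*I*√3 ≈ 3.4641*I)
E(X) = 2*I*√3*X² (E(X) = (2*I*√3)*X² = 2*I*√3*X²)
z = 64
Y(S) = 11 + 2*S (Y(S) = (11 + S) + S = 11 + 2*S)
(z + E(-29)) + Y(52) = (64 + 2*I*√3*(-29)²) + (11 + 2*52) = (64 + 2*I*√3*841) + (11 + 104) = (64 + 1682*I*√3) + 115 = 179 + 1682*I*√3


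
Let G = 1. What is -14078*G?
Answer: -14078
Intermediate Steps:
-14078*G = -14078*1 = -14078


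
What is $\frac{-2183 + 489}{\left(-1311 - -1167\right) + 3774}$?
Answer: $- \frac{7}{15} \approx -0.46667$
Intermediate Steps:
$\frac{-2183 + 489}{\left(-1311 - -1167\right) + 3774} = - \frac{1694}{\left(-1311 + 1167\right) + 3774} = - \frac{1694}{-144 + 3774} = - \frac{1694}{3630} = \left(-1694\right) \frac{1}{3630} = - \frac{7}{15}$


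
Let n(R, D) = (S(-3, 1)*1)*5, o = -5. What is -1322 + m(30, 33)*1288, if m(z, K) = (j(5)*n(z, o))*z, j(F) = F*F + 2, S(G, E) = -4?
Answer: -20866922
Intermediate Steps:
j(F) = 2 + F**2 (j(F) = F**2 + 2 = 2 + F**2)
n(R, D) = -20 (n(R, D) = -4*1*5 = -4*5 = -20)
m(z, K) = -540*z (m(z, K) = ((2 + 5**2)*(-20))*z = ((2 + 25)*(-20))*z = (27*(-20))*z = -540*z)
-1322 + m(30, 33)*1288 = -1322 - 540*30*1288 = -1322 - 16200*1288 = -1322 - 20865600 = -20866922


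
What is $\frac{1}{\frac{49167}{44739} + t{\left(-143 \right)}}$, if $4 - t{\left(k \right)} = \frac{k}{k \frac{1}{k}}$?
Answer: $\frac{1657}{245400} \approx 0.0067522$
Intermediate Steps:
$t{\left(k \right)} = 4 - k$ ($t{\left(k \right)} = 4 - \frac{k}{k \frac{1}{k}} = 4 - \frac{k}{1} = 4 - k 1 = 4 - k$)
$\frac{1}{\frac{49167}{44739} + t{\left(-143 \right)}} = \frac{1}{\frac{49167}{44739} + \left(4 - -143\right)} = \frac{1}{49167 \cdot \frac{1}{44739} + \left(4 + 143\right)} = \frac{1}{\frac{1821}{1657} + 147} = \frac{1}{\frac{245400}{1657}} = \frac{1657}{245400}$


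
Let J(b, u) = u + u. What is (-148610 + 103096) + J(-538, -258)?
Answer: -46030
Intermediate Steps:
J(b, u) = 2*u
(-148610 + 103096) + J(-538, -258) = (-148610 + 103096) + 2*(-258) = -45514 - 516 = -46030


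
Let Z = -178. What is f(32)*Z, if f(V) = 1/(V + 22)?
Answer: -89/27 ≈ -3.2963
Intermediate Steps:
f(V) = 1/(22 + V)
f(32)*Z = -178/(22 + 32) = -178/54 = (1/54)*(-178) = -89/27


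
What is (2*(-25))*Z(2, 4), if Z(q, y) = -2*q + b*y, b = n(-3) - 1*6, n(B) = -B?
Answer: 800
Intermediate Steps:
b = -3 (b = -1*(-3) - 1*6 = 3 - 6 = -3)
Z(q, y) = -3*y - 2*q (Z(q, y) = -2*q - 3*y = -3*y - 2*q)
(2*(-25))*Z(2, 4) = (2*(-25))*(-3*4 - 2*2) = -50*(-12 - 4) = -50*(-16) = 800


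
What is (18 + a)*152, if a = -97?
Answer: -12008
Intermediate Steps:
(18 + a)*152 = (18 - 97)*152 = -79*152 = -12008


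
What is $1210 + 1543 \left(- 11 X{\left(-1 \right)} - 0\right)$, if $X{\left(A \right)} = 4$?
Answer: $-66682$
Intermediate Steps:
$1210 + 1543 \left(- 11 X{\left(-1 \right)} - 0\right) = 1210 + 1543 \left(\left(-11\right) 4 - 0\right) = 1210 + 1543 \left(-44 + \left(-4 + 4\right)\right) = 1210 + 1543 \left(-44 + 0\right) = 1210 + 1543 \left(-44\right) = 1210 - 67892 = -66682$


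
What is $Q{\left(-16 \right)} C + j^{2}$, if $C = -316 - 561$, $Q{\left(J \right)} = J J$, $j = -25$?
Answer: $-223887$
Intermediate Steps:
$Q{\left(J \right)} = J^{2}$
$C = -877$
$Q{\left(-16 \right)} C + j^{2} = \left(-16\right)^{2} \left(-877\right) + \left(-25\right)^{2} = 256 \left(-877\right) + 625 = -224512 + 625 = -223887$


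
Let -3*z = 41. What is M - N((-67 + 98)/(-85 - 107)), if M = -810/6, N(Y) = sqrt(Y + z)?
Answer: -135 - I*sqrt(885)/8 ≈ -135.0 - 3.7186*I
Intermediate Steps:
z = -41/3 (z = -1/3*41 = -41/3 ≈ -13.667)
N(Y) = sqrt(-41/3 + Y) (N(Y) = sqrt(Y - 41/3) = sqrt(-41/3 + Y))
M = -135 (M = (1/6)*(-810) = -135)
M - N((-67 + 98)/(-85 - 107)) = -135 - sqrt(-123 + 9*((-67 + 98)/(-85 - 107)))/3 = -135 - sqrt(-123 + 9*(31/(-192)))/3 = -135 - sqrt(-123 + 9*(31*(-1/192)))/3 = -135 - sqrt(-123 + 9*(-31/192))/3 = -135 - sqrt(-123 - 93/64)/3 = -135 - sqrt(-7965/64)/3 = -135 - 3*I*sqrt(885)/8/3 = -135 - I*sqrt(885)/8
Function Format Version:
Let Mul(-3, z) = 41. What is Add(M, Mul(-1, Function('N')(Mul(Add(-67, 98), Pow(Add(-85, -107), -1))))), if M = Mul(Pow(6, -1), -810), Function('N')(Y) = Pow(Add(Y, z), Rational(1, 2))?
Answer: Add(-135, Mul(Rational(-1, 8), I, Pow(885, Rational(1, 2)))) ≈ Add(-135.00, Mul(-3.7186, I))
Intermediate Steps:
z = Rational(-41, 3) (z = Mul(Rational(-1, 3), 41) = Rational(-41, 3) ≈ -13.667)
Function('N')(Y) = Pow(Add(Rational(-41, 3), Y), Rational(1, 2)) (Function('N')(Y) = Pow(Add(Y, Rational(-41, 3)), Rational(1, 2)) = Pow(Add(Rational(-41, 3), Y), Rational(1, 2)))
M = -135 (M = Mul(Rational(1, 6), -810) = -135)
Add(M, Mul(-1, Function('N')(Mul(Add(-67, 98), Pow(Add(-85, -107), -1))))) = Add(-135, Mul(-1, Mul(Rational(1, 3), Pow(Add(-123, Mul(9, Mul(Add(-67, 98), Pow(Add(-85, -107), -1)))), Rational(1, 2))))) = Add(-135, Mul(-1, Mul(Rational(1, 3), Pow(Add(-123, Mul(9, Mul(31, Pow(-192, -1)))), Rational(1, 2))))) = Add(-135, Mul(-1, Mul(Rational(1, 3), Pow(Add(-123, Mul(9, Mul(31, Rational(-1, 192)))), Rational(1, 2))))) = Add(-135, Mul(-1, Mul(Rational(1, 3), Pow(Add(-123, Mul(9, Rational(-31, 192))), Rational(1, 2))))) = Add(-135, Mul(-1, Mul(Rational(1, 3), Pow(Add(-123, Rational(-93, 64)), Rational(1, 2))))) = Add(-135, Mul(-1, Mul(Rational(1, 3), Pow(Rational(-7965, 64), Rational(1, 2))))) = Add(-135, Mul(-1, Mul(Rational(1, 3), Mul(Rational(3, 8), I, Pow(885, Rational(1, 2)))))) = Add(-135, Mul(-1, Mul(Rational(1, 8), I, Pow(885, Rational(1, 2))))) = Add(-135, Mul(Rational(-1, 8), I, Pow(885, Rational(1, 2))))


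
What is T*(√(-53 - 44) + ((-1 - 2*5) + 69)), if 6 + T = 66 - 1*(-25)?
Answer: 4930 + 85*I*√97 ≈ 4930.0 + 837.15*I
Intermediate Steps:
T = 85 (T = -6 + (66 - 1*(-25)) = -6 + (66 + 25) = -6 + 91 = 85)
T*(√(-53 - 44) + ((-1 - 2*5) + 69)) = 85*(√(-53 - 44) + ((-1 - 2*5) + 69)) = 85*(√(-97) + ((-1 - 10) + 69)) = 85*(I*√97 + (-11 + 69)) = 85*(I*√97 + 58) = 85*(58 + I*√97) = 4930 + 85*I*√97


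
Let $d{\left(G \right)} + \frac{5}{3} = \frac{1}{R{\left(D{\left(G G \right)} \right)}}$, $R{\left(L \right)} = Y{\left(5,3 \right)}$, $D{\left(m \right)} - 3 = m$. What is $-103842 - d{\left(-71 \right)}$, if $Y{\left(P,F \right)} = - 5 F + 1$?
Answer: $- \frac{4361291}{42} \approx -1.0384 \cdot 10^{5}$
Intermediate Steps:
$D{\left(m \right)} = 3 + m$
$Y{\left(P,F \right)} = 1 - 5 F$
$R{\left(L \right)} = -14$ ($R{\left(L \right)} = 1 - 15 = -14$)
$d{\left(G \right)} = - \frac{73}{42}$ ($d{\left(G \right)} = - \frac{5}{3} + \frac{1}{-14} = - \frac{5}{3} - \frac{1}{14} = - \frac{73}{42}$)
$-103842 - d{\left(-71 \right)} = -103842 - - \frac{73}{42} = -103842 + \frac{73}{42} = - \frac{4361291}{42}$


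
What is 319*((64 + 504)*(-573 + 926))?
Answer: 63960776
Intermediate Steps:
319*((64 + 504)*(-573 + 926)) = 319*(568*353) = 319*200504 = 63960776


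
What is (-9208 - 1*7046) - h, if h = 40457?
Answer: -56711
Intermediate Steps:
(-9208 - 1*7046) - h = (-9208 - 1*7046) - 1*40457 = (-9208 - 7046) - 40457 = -16254 - 40457 = -56711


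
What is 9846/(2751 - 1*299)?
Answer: 4923/1226 ≈ 4.0155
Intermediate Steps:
9846/(2751 - 1*299) = 9846/(2751 - 299) = 9846/2452 = 9846*(1/2452) = 4923/1226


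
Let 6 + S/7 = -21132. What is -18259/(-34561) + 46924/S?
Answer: 28420285/134575077 ≈ 0.21119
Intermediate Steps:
S = -147966 (S = -42 + 7*(-21132) = -42 - 147924 = -147966)
-18259/(-34561) + 46924/S = -18259/(-34561) + 46924/(-147966) = -18259*(-1/34561) + 46924*(-1/147966) = 961/1819 - 23462/73983 = 28420285/134575077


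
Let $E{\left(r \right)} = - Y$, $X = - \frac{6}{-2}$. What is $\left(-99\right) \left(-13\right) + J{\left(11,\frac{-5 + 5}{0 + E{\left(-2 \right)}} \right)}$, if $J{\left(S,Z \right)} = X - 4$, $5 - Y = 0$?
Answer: $1286$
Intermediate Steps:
$Y = 5$ ($Y = 5 - 0 = 5 + 0 = 5$)
$X = 3$ ($X = \left(-6\right) \left(- \frac{1}{2}\right) = 3$)
$E{\left(r \right)} = -5$ ($E{\left(r \right)} = \left(-1\right) 5 = -5$)
$J{\left(S,Z \right)} = -1$ ($J{\left(S,Z \right)} = 3 - 4 = -1$)
$\left(-99\right) \left(-13\right) + J{\left(11,\frac{-5 + 5}{0 + E{\left(-2 \right)}} \right)} = \left(-99\right) \left(-13\right) - 1 = 1287 - 1 = 1286$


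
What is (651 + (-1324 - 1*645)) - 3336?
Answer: -4654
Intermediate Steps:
(651 + (-1324 - 1*645)) - 3336 = (651 + (-1324 - 645)) - 3336 = (651 - 1969) - 3336 = -1318 - 3336 = -4654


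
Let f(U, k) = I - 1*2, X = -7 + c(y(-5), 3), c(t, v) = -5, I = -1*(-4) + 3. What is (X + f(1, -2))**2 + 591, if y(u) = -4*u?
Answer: 640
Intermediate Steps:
I = 7 (I = 4 + 3 = 7)
X = -12 (X = -7 - 5 = -12)
f(U, k) = 5 (f(U, k) = 7 - 1*2 = 7 - 2 = 5)
(X + f(1, -2))**2 + 591 = (-12 + 5)**2 + 591 = (-7)**2 + 591 = 49 + 591 = 640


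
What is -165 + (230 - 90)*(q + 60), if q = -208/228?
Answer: 462115/57 ≈ 8107.3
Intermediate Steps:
q = -52/57 (q = -208*1/228 = -52/57 ≈ -0.91228)
-165 + (230 - 90)*(q + 60) = -165 + (230 - 90)*(-52/57 + 60) = -165 + 140*(3368/57) = -165 + 471520/57 = 462115/57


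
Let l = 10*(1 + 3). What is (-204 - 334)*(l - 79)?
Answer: 20982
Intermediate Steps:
l = 40 (l = 10*4 = 40)
(-204 - 334)*(l - 79) = (-204 - 334)*(40 - 79) = -538*(-39) = 20982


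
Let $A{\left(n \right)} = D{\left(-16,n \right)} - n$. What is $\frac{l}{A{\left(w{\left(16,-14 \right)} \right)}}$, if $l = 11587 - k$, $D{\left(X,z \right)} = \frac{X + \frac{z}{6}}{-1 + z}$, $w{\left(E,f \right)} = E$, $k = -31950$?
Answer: $- \frac{391833}{152} \approx -2577.8$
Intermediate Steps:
$D{\left(X,z \right)} = \frac{X + \frac{z}{6}}{-1 + z}$ ($D{\left(X,z \right)} = \frac{X + z \frac{1}{6}}{-1 + z} = \frac{X + \frac{z}{6}}{-1 + z}$)
$l = 43537$ ($l = 11587 - -31950 = 11587 + 31950 = 43537$)
$A{\left(n \right)} = - n + \frac{-16 + \frac{n}{6}}{-1 + n}$ ($A{\left(n \right)} = \frac{-16 + \frac{n}{6}}{-1 + n} - n = - n + \frac{-16 + \frac{n}{6}}{-1 + n}$)
$\frac{l}{A{\left(w{\left(16,-14 \right)} \right)}} = \frac{43537}{\frac{1}{-1 + 16} \left(-16 + \frac{1}{6} \cdot 16 - 16 \left(-1 + 16\right)\right)} = \frac{43537}{\frac{1}{15} \left(-16 + \frac{8}{3} - 16 \cdot 15\right)} = \frac{43537}{\frac{1}{15} \left(-16 + \frac{8}{3} - 240\right)} = \frac{43537}{\frac{1}{15} \left(- \frac{760}{3}\right)} = \frac{43537}{- \frac{152}{9}} = 43537 \left(- \frac{9}{152}\right) = - \frac{391833}{152}$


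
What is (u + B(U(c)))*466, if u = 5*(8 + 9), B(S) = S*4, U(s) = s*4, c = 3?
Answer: 61978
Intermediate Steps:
U(s) = 4*s
B(S) = 4*S
u = 85 (u = 5*17 = 85)
(u + B(U(c)))*466 = (85 + 4*(4*3))*466 = (85 + 4*12)*466 = (85 + 48)*466 = 133*466 = 61978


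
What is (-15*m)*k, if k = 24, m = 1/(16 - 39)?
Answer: 360/23 ≈ 15.652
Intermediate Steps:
m = -1/23 (m = 1/(-23) = -1/23 ≈ -0.043478)
(-15*m)*k = -15*(-1/23)*24 = (15/23)*24 = 360/23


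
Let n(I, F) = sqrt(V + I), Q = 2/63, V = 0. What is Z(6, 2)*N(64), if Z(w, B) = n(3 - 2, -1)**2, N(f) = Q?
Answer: 2/63 ≈ 0.031746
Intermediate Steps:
Q = 2/63 (Q = 2*(1/63) = 2/63 ≈ 0.031746)
N(f) = 2/63
n(I, F) = sqrt(I) (n(I, F) = sqrt(0 + I) = sqrt(I))
Z(w, B) = 1 (Z(w, B) = (sqrt(3 - 2))**2 = (sqrt(1))**2 = 1**2 = 1)
Z(6, 2)*N(64) = 1*(2/63) = 2/63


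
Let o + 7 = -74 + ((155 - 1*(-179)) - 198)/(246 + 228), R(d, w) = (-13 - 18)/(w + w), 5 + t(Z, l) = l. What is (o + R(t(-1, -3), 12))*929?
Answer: -48147283/632 ≈ -76182.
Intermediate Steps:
t(Z, l) = -5 + l
R(d, w) = -31/(2*w) (R(d, w) = -31*1/(2*w) = -31/(2*w))
o = -19129/237 (o = -7 + (-74 + ((155 - 1*(-179)) - 198)/(246 + 228)) = -7 + (-74 + ((155 + 179) - 198)/474) = -7 + (-74 + (334 - 198)*(1/474)) = -7 + (-74 + 136*(1/474)) = -7 + (-74 + 68/237) = -7 - 17470/237 = -19129/237 ≈ -80.713)
(o + R(t(-1, -3), 12))*929 = (-19129/237 - 31/2/12)*929 = (-19129/237 - 31/2*1/12)*929 = (-19129/237 - 31/24)*929 = -51827/632*929 = -48147283/632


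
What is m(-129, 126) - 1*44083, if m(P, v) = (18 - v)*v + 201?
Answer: -57490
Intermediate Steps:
m(P, v) = 201 + v*(18 - v) (m(P, v) = v*(18 - v) + 201 = 201 + v*(18 - v))
m(-129, 126) - 1*44083 = (201 - 1*126² + 18*126) - 1*44083 = (201 - 1*15876 + 2268) - 44083 = (201 - 15876 + 2268) - 44083 = -13407 - 44083 = -57490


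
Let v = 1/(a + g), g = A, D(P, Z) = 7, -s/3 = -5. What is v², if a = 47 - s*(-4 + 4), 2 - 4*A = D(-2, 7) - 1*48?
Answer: 16/53361 ≈ 0.00029984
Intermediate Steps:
s = 15 (s = -3*(-5) = 15)
A = 43/4 (A = ½ - (7 - 1*48)/4 = ½ - (7 - 48)/4 = ½ - ¼*(-41) = ½ + 41/4 = 43/4 ≈ 10.750)
a = 47 (a = 47 - 15*(-4 + 4) = 47 - 15*0 = 47 - 1*0 = 47 + 0 = 47)
g = 43/4 ≈ 10.750
v = 4/231 (v = 1/(47 + 43/4) = 1/(231/4) = 4/231 ≈ 0.017316)
v² = (4/231)² = 16/53361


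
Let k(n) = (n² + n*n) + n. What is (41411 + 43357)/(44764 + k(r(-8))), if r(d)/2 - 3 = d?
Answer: 42384/22477 ≈ 1.8857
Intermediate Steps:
r(d) = 6 + 2*d
k(n) = n + 2*n² (k(n) = (n² + n²) + n = 2*n² + n = n + 2*n²)
(41411 + 43357)/(44764 + k(r(-8))) = (41411 + 43357)/(44764 + (6 + 2*(-8))*(1 + 2*(6 + 2*(-8)))) = 84768/(44764 + (6 - 16)*(1 + 2*(6 - 16))) = 84768/(44764 - 10*(1 + 2*(-10))) = 84768/(44764 - 10*(1 - 20)) = 84768/(44764 - 10*(-19)) = 84768/(44764 + 190) = 84768/44954 = 84768*(1/44954) = 42384/22477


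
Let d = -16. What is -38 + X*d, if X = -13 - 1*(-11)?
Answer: -6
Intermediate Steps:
X = -2 (X = -13 + 11 = -2)
-38 + X*d = -38 - 2*(-16) = -38 + 32 = -6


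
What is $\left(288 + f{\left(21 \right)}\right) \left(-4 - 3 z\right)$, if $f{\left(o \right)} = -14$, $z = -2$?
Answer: $548$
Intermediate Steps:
$\left(288 + f{\left(21 \right)}\right) \left(-4 - 3 z\right) = \left(288 - 14\right) \left(-4 - -6\right) = 274 \left(-4 + 6\right) = 274 \cdot 2 = 548$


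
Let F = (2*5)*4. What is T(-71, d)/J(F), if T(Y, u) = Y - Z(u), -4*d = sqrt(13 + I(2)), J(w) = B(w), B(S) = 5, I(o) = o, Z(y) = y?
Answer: -71/5 + sqrt(15)/20 ≈ -14.006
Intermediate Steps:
F = 40 (F = 10*4 = 40)
J(w) = 5
d = -sqrt(15)/4 (d = -sqrt(13 + 2)/4 = -sqrt(15)/4 ≈ -0.96825)
T(Y, u) = Y - u
T(-71, d)/J(F) = (-71 - (-1)*sqrt(15)/4)/5 = (-71 + sqrt(15)/4)*(1/5) = -71/5 + sqrt(15)/20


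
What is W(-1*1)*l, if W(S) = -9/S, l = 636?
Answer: 5724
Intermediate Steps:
W(-1*1)*l = -9/((-1*1))*636 = -9/(-1)*636 = -9*(-1)*636 = 9*636 = 5724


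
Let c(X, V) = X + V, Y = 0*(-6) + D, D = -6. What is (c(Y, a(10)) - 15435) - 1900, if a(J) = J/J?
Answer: -17340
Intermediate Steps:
a(J) = 1
Y = -6 (Y = 0*(-6) - 6 = 0 - 6 = -6)
c(X, V) = V + X
(c(Y, a(10)) - 15435) - 1900 = ((1 - 6) - 15435) - 1900 = (-5 - 15435) - 1900 = -15440 - 1900 = -17340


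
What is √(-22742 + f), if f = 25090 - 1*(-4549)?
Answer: 11*√57 ≈ 83.048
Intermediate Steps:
f = 29639 (f = 25090 + 4549 = 29639)
√(-22742 + f) = √(-22742 + 29639) = √6897 = 11*√57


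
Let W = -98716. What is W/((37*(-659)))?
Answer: 2668/659 ≈ 4.0486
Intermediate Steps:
W/((37*(-659))) = -98716/(37*(-659)) = -98716/(-24383) = -98716*(-1/24383) = 2668/659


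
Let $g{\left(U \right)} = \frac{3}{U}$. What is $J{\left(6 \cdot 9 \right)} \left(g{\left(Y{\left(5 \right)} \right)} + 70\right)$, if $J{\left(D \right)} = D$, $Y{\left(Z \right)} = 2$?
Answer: $3861$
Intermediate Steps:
$J{\left(6 \cdot 9 \right)} \left(g{\left(Y{\left(5 \right)} \right)} + 70\right) = 6 \cdot 9 \left(\frac{3}{2} + 70\right) = 54 \left(3 \cdot \frac{1}{2} + 70\right) = 54 \left(\frac{3}{2} + 70\right) = 54 \cdot \frac{143}{2} = 3861$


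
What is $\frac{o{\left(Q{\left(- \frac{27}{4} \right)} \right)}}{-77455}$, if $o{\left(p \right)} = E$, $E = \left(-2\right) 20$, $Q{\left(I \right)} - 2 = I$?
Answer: $\frac{8}{15491} \approx 0.00051643$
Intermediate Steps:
$Q{\left(I \right)} = 2 + I$
$E = -40$
$o{\left(p \right)} = -40$
$\frac{o{\left(Q{\left(- \frac{27}{4} \right)} \right)}}{-77455} = - \frac{40}{-77455} = \left(-40\right) \left(- \frac{1}{77455}\right) = \frac{8}{15491}$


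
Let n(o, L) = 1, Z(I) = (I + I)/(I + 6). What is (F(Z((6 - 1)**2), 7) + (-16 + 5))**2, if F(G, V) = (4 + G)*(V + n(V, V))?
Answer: 1104601/961 ≈ 1149.4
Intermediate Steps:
Z(I) = 2*I/(6 + I) (Z(I) = (2*I)/(6 + I) = 2*I/(6 + I))
F(G, V) = (1 + V)*(4 + G) (F(G, V) = (4 + G)*(V + 1) = (4 + G)*(1 + V) = (1 + V)*(4 + G))
(F(Z((6 - 1)**2), 7) + (-16 + 5))**2 = ((4 + 2*(6 - 1)**2/(6 + (6 - 1)**2) + 4*7 + (2*(6 - 1)**2/(6 + (6 - 1)**2))*7) + (-16 + 5))**2 = ((4 + 2*5**2/(6 + 5**2) + 28 + (2*5**2/(6 + 5**2))*7) - 11)**2 = ((4 + 2*25/(6 + 25) + 28 + (2*25/(6 + 25))*7) - 11)**2 = ((4 + 2*25/31 + 28 + (2*25/31)*7) - 11)**2 = ((4 + 2*25*(1/31) + 28 + (2*25*(1/31))*7) - 11)**2 = ((4 + 50/31 + 28 + (50/31)*7) - 11)**2 = ((4 + 50/31 + 28 + 350/31) - 11)**2 = (1392/31 - 11)**2 = (1051/31)**2 = 1104601/961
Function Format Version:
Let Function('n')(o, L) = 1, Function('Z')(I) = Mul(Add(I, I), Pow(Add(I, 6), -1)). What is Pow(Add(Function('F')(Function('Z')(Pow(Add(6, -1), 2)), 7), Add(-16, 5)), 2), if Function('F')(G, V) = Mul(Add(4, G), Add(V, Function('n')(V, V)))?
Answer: Rational(1104601, 961) ≈ 1149.4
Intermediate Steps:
Function('Z')(I) = Mul(2, I, Pow(Add(6, I), -1)) (Function('Z')(I) = Mul(Mul(2, I), Pow(Add(6, I), -1)) = Mul(2, I, Pow(Add(6, I), -1)))
Function('F')(G, V) = Mul(Add(1, V), Add(4, G)) (Function('F')(G, V) = Mul(Add(4, G), Add(V, 1)) = Mul(Add(4, G), Add(1, V)) = Mul(Add(1, V), Add(4, G)))
Pow(Add(Function('F')(Function('Z')(Pow(Add(6, -1), 2)), 7), Add(-16, 5)), 2) = Pow(Add(Add(4, Mul(2, Pow(Add(6, -1), 2), Pow(Add(6, Pow(Add(6, -1), 2)), -1)), Mul(4, 7), Mul(Mul(2, Pow(Add(6, -1), 2), Pow(Add(6, Pow(Add(6, -1), 2)), -1)), 7)), Add(-16, 5)), 2) = Pow(Add(Add(4, Mul(2, Pow(5, 2), Pow(Add(6, Pow(5, 2)), -1)), 28, Mul(Mul(2, Pow(5, 2), Pow(Add(6, Pow(5, 2)), -1)), 7)), -11), 2) = Pow(Add(Add(4, Mul(2, 25, Pow(Add(6, 25), -1)), 28, Mul(Mul(2, 25, Pow(Add(6, 25), -1)), 7)), -11), 2) = Pow(Add(Add(4, Mul(2, 25, Pow(31, -1)), 28, Mul(Mul(2, 25, Pow(31, -1)), 7)), -11), 2) = Pow(Add(Add(4, Mul(2, 25, Rational(1, 31)), 28, Mul(Mul(2, 25, Rational(1, 31)), 7)), -11), 2) = Pow(Add(Add(4, Rational(50, 31), 28, Mul(Rational(50, 31), 7)), -11), 2) = Pow(Add(Add(4, Rational(50, 31), 28, Rational(350, 31)), -11), 2) = Pow(Add(Rational(1392, 31), -11), 2) = Pow(Rational(1051, 31), 2) = Rational(1104601, 961)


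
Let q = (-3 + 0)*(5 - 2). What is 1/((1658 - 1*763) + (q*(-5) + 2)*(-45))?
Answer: -1/1220 ≈ -0.00081967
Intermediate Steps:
q = -9 (q = -3*3 = -9)
1/((1658 - 1*763) + (q*(-5) + 2)*(-45)) = 1/((1658 - 1*763) + (-9*(-5) + 2)*(-45)) = 1/((1658 - 763) + (45 + 2)*(-45)) = 1/(895 + 47*(-45)) = 1/(895 - 2115) = 1/(-1220) = -1/1220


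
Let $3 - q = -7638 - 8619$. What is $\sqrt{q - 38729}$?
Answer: $i \sqrt{22469} \approx 149.9 i$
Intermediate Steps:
$q = 16260$ ($q = 3 - \left(-7638 - 8619\right) = 3 - -16257 = 3 + 16257 = 16260$)
$\sqrt{q - 38729} = \sqrt{16260 - 38729} = \sqrt{-22469} = i \sqrt{22469}$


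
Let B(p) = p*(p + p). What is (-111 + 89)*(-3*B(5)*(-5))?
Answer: -16500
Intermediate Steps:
B(p) = 2*p² (B(p) = p*(2*p) = 2*p²)
(-111 + 89)*(-3*B(5)*(-5)) = (-111 + 89)*(-6*5²*(-5)) = -22*(-6*25)*(-5) = -22*(-3*50)*(-5) = -(-3300)*(-5) = -22*750 = -16500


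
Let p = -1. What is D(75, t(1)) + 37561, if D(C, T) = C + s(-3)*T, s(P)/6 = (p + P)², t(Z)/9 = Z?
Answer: 38500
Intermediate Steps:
t(Z) = 9*Z
s(P) = 6*(-1 + P)²
D(C, T) = C + 96*T (D(C, T) = C + (6*(-1 - 3)²)*T = C + (6*(-4)²)*T = C + (6*16)*T = C + 96*T)
D(75, t(1)) + 37561 = (75 + 96*(9*1)) + 37561 = (75 + 96*9) + 37561 = (75 + 864) + 37561 = 939 + 37561 = 38500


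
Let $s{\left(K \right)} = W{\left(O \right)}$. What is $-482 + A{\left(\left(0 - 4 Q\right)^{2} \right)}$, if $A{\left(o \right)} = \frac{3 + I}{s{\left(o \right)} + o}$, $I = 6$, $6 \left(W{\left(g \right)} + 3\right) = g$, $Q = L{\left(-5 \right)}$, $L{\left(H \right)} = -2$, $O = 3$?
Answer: $- \frac{19756}{41} \approx -481.85$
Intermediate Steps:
$Q = -2$
$W{\left(g \right)} = -3 + \frac{g}{6}$
$s{\left(K \right)} = - \frac{5}{2}$ ($s{\left(K \right)} = -3 + \frac{1}{6} \cdot 3 = -3 + \frac{1}{2} = - \frac{5}{2}$)
$A{\left(o \right)} = \frac{9}{- \frac{5}{2} + o}$ ($A{\left(o \right)} = \frac{3 + 6}{- \frac{5}{2} + o} = \frac{9}{- \frac{5}{2} + o}$)
$-482 + A{\left(\left(0 - 4 Q\right)^{2} \right)} = -482 + \frac{18}{-5 + 2 \left(0 - -8\right)^{2}} = -482 + \frac{18}{-5 + 2 \left(0 + 8\right)^{2}} = -482 + \frac{18}{-5 + 2 \cdot 8^{2}} = -482 + \frac{18}{-5 + 2 \cdot 64} = -482 + \frac{18}{-5 + 128} = -482 + \frac{18}{123} = -482 + 18 \cdot \frac{1}{123} = -482 + \frac{6}{41} = - \frac{19756}{41}$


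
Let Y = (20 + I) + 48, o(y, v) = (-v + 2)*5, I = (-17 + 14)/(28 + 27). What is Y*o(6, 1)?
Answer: 3737/11 ≈ 339.73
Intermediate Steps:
I = -3/55 ≈ -0.054545
o(y, v) = 10 - 5*v (o(y, v) = (2 - v)*5 = 10 - 5*v)
Y = 3737/55 (Y = (20 - 3/55) + 48 = 1097/55 + 48 = 3737/55 ≈ 67.945)
Y*o(6, 1) = 3737*(10 - 5*1)/55 = 3737*(10 - 5)/55 = (3737/55)*5 = 3737/11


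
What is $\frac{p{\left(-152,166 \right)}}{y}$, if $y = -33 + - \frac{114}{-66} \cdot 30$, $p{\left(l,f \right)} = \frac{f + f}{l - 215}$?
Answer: $- \frac{3652}{75969} \approx -0.048072$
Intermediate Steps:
$p{\left(l,f \right)} = \frac{2 f}{-215 + l}$
$y = \frac{207}{11}$ ($y = -33 + \left(-114\right) \left(- \frac{1}{66}\right) 30 = -33 + \frac{19}{11} \cdot 30 = -33 + \frac{570}{11} = \frac{207}{11} \approx 18.818$)
$\frac{p{\left(-152,166 \right)}}{y} = \frac{2 \cdot 166 \frac{1}{-215 - 152}}{\frac{207}{11}} = 2 \cdot 166 \frac{1}{-367} \cdot \frac{11}{207} = 2 \cdot 166 \left(- \frac{1}{367}\right) \frac{11}{207} = \left(- \frac{332}{367}\right) \frac{11}{207} = - \frac{3652}{75969}$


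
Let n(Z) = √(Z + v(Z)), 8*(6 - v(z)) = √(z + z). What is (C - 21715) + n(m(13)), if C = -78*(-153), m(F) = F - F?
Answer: -9781 + √6 ≈ -9778.5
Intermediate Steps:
m(F) = 0
v(z) = 6 - √2*√z/8 (v(z) = 6 - √(z + z)/8 = 6 - √2*√z/8)
C = 11934
n(Z) = √(6 + Z - √2*√Z/8) (n(Z) = √(Z + (6 - √2*√Z/8)) = √(6 + Z - √2*√Z/8))
(C - 21715) + n(m(13)) = (11934 - 21715) + √(96 + 16*0 - 2*√2*√0)/4 = -9781 + √(96 + 0 - 2*√2*0)/4 = -9781 + √(96 + 0 + 0)/4 = -9781 + √96/4 = -9781 + (4*√6)/4 = -9781 + √6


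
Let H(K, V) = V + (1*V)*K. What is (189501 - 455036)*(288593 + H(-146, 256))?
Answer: -66774883055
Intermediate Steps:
H(K, V) = V + K*V (H(K, V) = V + V*K = V + K*V)
(189501 - 455036)*(288593 + H(-146, 256)) = (189501 - 455036)*(288593 + 256*(1 - 146)) = -265535*(288593 + 256*(-145)) = -265535*(288593 - 37120) = -265535*251473 = -66774883055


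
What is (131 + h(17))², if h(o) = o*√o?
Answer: 22074 + 4454*√17 ≈ 40438.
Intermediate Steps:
h(o) = o^(3/2)
(131 + h(17))² = (131 + 17^(3/2))² = (131 + 17*√17)²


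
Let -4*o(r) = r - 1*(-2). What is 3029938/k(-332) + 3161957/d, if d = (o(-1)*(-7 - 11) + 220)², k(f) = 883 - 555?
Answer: 307493509161/33062564 ≈ 9300.4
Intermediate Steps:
o(r) = -½ - r/4 (o(r) = -(r - 1*(-2))/4 = -(r + 2)/4 = -(2 + r)/4 = -½ - r/4)
k(f) = 328
d = 201601/4 (d = ((-½ - ¼*(-1))*(-7 - 11) + 220)² = ((-½ + ¼)*(-18) + 220)² = (-¼*(-18) + 220)² = (9/2 + 220)² = (449/2)² = 201601/4 ≈ 50400.)
3029938/k(-332) + 3161957/d = 3029938/328 + 3161957/(201601/4) = 3029938*(1/328) + 3161957*(4/201601) = 1514969/164 + 12647828/201601 = 307493509161/33062564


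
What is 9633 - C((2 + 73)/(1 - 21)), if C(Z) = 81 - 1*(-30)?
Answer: 9522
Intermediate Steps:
C(Z) = 111 (C(Z) = 81 + 30 = 111)
9633 - C((2 + 73)/(1 - 21)) = 9633 - 1*111 = 9633 - 111 = 9522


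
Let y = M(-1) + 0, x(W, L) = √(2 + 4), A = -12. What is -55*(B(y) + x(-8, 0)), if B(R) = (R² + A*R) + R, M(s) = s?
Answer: -660 - 55*√6 ≈ -794.72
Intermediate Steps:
x(W, L) = √6
y = -1 (y = -1 + 0 = -1)
B(R) = R² - 11*R (B(R) = (R² - 12*R) + R = R² - 11*R)
-55*(B(y) + x(-8, 0)) = -55*(-(-11 - 1) + √6) = -55*(-1*(-12) + √6) = -55*(12 + √6) = -660 - 55*√6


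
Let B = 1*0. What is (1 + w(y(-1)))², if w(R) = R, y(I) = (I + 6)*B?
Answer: 1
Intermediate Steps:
B = 0
y(I) = 0 (y(I) = (I + 6)*0 = (6 + I)*0 = 0)
(1 + w(y(-1)))² = (1 + 0)² = 1² = 1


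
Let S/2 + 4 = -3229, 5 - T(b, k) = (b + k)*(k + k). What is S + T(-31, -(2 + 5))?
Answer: -6993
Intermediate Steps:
T(b, k) = 5 - 2*k*(b + k) (T(b, k) = 5 - (b + k)*(k + k) = 5 - (b + k)*2*k = 5 - 2*k*(b + k))
S = -6466 (S = -8 + 2*(-3229) = -8 - 6458 = -6466)
S + T(-31, -(2 + 5)) = -6466 + (5 - 2*(2 + 5)² - 2*(-31)*(-(2 + 5))) = -6466 + (5 - 2*(-1*7)² - 2*(-31)*(-1*7)) = -6466 + (5 - 2*(-7)² - 2*(-31)*(-7)) = -6466 + (5 - 2*49 - 434) = -6466 + (5 - 98 - 434) = -6466 - 527 = -6993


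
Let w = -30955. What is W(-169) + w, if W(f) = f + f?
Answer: -31293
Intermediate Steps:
W(f) = 2*f
W(-169) + w = 2*(-169) - 30955 = -338 - 30955 = -31293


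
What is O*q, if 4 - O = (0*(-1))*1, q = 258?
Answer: 1032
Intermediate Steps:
O = 4 (O = 4 - 0*(-1) = 4 - 0 = 4 - 1*0 = 4 + 0 = 4)
O*q = 4*258 = 1032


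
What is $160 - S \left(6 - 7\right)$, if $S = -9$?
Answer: $151$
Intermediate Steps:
$160 - S \left(6 - 7\right) = 160 - - 9 \left(6 - 7\right) = 160 - \left(-9\right) \left(-1\right) = 160 - 9 = 151$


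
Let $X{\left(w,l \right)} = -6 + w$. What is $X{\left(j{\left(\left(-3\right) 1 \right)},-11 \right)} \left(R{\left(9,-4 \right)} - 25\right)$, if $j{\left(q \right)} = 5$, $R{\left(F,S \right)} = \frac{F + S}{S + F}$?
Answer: $24$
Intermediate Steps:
$R{\left(F,S \right)} = 1$ ($R{\left(F,S \right)} = \frac{F + S}{F + S} = 1$)
$X{\left(j{\left(\left(-3\right) 1 \right)},-11 \right)} \left(R{\left(9,-4 \right)} - 25\right) = \left(-6 + 5\right) \left(1 - 25\right) = \left(-1\right) \left(-24\right) = 24$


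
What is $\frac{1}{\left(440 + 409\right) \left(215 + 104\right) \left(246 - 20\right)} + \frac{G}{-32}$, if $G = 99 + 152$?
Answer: $- \frac{7681579637}{979324896} \approx -7.8438$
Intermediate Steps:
$G = 251$
$\frac{1}{\left(440 + 409\right) \left(215 + 104\right) \left(246 - 20\right)} + \frac{G}{-32} = \frac{1}{\left(440 + 409\right) \left(215 + 104\right) \left(246 - 20\right)} + \frac{251}{-32} = \frac{1}{849 \cdot 319 \cdot 226} + 251 \left(- \frac{1}{32}\right) = \frac{1}{849 \cdot 72094} - \frac{251}{32} = \frac{1}{849} \cdot \frac{1}{72094} - \frac{251}{32} = \frac{1}{61207806} - \frac{251}{32} = - \frac{7681579637}{979324896}$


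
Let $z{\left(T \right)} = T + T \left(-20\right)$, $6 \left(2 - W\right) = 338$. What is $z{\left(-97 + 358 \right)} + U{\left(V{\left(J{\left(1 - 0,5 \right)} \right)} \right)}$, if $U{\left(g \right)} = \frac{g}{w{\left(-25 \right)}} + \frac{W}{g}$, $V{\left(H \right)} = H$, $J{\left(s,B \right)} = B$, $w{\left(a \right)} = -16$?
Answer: $- \frac{1192843}{240} \approx -4970.2$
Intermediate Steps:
$W = - \frac{163}{3}$ ($W = 2 - \frac{169}{3} = - \frac{163}{3} \approx -54.333$)
$U{\left(g \right)} = - \frac{163}{3 g} - \frac{g}{16}$ ($U{\left(g \right)} = \frac{g}{-16} - \frac{163}{3 g} = g \left(- \frac{1}{16}\right) - \frac{163}{3 g} = - \frac{g}{16} - \frac{163}{3 g} = - \frac{163}{3 g} - \frac{g}{16}$)
$z{\left(T \right)} = - 19 T$ ($z{\left(T \right)} = T - 20 T = - 19 T$)
$z{\left(-97 + 358 \right)} + U{\left(V{\left(J{\left(1 - 0,5 \right)} \right)} \right)} = - 19 \left(-97 + 358\right) - \left(\frac{5}{16} + \frac{163}{3 \cdot 5}\right) = \left(-19\right) 261 - \frac{2683}{240} = -4959 - \frac{2683}{240} = - \frac{1192843}{240}$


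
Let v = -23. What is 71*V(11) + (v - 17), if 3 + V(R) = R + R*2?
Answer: 2090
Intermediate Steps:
V(R) = -3 + 3*R (V(R) = -3 + (R + R*2) = -3 + (R + 2*R) = -3 + 3*R)
71*V(11) + (v - 17) = 71*(-3 + 3*11) + (-23 - 17) = 71*(-3 + 33) - 40 = 71*30 - 40 = 2130 - 40 = 2090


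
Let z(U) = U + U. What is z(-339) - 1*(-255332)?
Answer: 254654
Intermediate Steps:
z(U) = 2*U
z(-339) - 1*(-255332) = 2*(-339) - 1*(-255332) = -678 + 255332 = 254654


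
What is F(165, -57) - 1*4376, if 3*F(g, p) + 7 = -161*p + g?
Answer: -3793/3 ≈ -1264.3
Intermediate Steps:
F(g, p) = -7/3 - 161*p/3 + g/3 (F(g, p) = -7/3 + (-161*p + g)/3 = -7/3 + (g - 161*p)/3 = -7/3 + (-161*p/3 + g/3) = -7/3 - 161*p/3 + g/3)
F(165, -57) - 1*4376 = (-7/3 - 161/3*(-57) + (⅓)*165) - 1*4376 = (-7/3 + 3059 + 55) - 4376 = 9335/3 - 4376 = -3793/3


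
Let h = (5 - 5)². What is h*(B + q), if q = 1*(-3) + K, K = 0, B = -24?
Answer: 0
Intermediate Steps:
h = 0 (h = 0² = 0)
q = -3 (q = 1*(-3) + 0 = -3 + 0 = -3)
h*(B + q) = 0*(-24 - 3) = 0*(-27) = 0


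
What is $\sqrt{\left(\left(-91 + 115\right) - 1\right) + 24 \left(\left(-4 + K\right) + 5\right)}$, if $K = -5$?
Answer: $i \sqrt{73} \approx 8.544 i$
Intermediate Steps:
$\sqrt{\left(\left(-91 + 115\right) - 1\right) + 24 \left(\left(-4 + K\right) + 5\right)} = \sqrt{\left(\left(-91 + 115\right) - 1\right) + 24 \left(\left(-4 - 5\right) + 5\right)} = \sqrt{\left(24 - 1\right) + 24 \left(-9 + 5\right)} = \sqrt{23 + 24 \left(-4\right)} = \sqrt{23 - 96} = \sqrt{-73} = i \sqrt{73}$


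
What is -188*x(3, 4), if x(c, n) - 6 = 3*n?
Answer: -3384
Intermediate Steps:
x(c, n) = 6 + 3*n
-188*x(3, 4) = -188*(6 + 3*4) = -188*(6 + 12) = -188*18 = -3384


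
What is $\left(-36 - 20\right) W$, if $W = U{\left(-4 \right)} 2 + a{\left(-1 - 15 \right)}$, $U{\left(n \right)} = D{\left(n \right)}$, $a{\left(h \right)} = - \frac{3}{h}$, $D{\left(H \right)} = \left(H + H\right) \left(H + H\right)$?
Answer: $- \frac{14357}{2} \approx -7178.5$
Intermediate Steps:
$D{\left(H \right)} = 4 H^{2}$ ($D{\left(H \right)} = 2 H 2 H = 4 H^{2}$)
$U{\left(n \right)} = 4 n^{2}$
$W = \frac{2051}{16}$ ($W = 4 \left(-4\right)^{2} \cdot 2 - \frac{3}{-1 - 15} = 4 \cdot 16 \cdot 2 - \frac{3}{-1 - 15} = 64 \cdot 2 - \frac{3}{-16} = 128 - - \frac{3}{16} = 128 + \frac{3}{16} = \frac{2051}{16} \approx 128.19$)
$\left(-36 - 20\right) W = \left(-36 - 20\right) \frac{2051}{16} = \left(-56\right) \frac{2051}{16} = - \frac{14357}{2}$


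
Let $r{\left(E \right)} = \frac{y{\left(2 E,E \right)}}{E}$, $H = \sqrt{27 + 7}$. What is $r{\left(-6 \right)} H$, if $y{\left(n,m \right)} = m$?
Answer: $\sqrt{34} \approx 5.8309$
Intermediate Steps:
$H = \sqrt{34} \approx 5.8309$
$r{\left(E \right)} = 1$ ($r{\left(E \right)} = \frac{E}{E} = 1$)
$r{\left(-6 \right)} H = 1 \sqrt{34} = \sqrt{34}$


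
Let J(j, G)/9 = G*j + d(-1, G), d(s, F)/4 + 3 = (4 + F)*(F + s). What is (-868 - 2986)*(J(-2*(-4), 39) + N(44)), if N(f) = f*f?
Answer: -244574840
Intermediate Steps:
d(s, F) = -12 + 4*(4 + F)*(F + s) (d(s, F) = -12 + 4*((4 + F)*(F + s)) = -12 + 4*(4 + F)*(F + s))
J(j, G) = -252 + 36*G² + 108*G + 9*G*j (J(j, G) = 9*(G*j + (-12 + 4*G² + 16*G + 16*(-1) + 4*G*(-1))) = 9*(G*j + (-12 + 4*G² + 16*G - 16 - 4*G)) = 9*(G*j + (-28 + 4*G² + 12*G)) = 9*(-28 + 4*G² + 12*G + G*j) = -252 + 36*G² + 108*G + 9*G*j)
N(f) = f²
(-868 - 2986)*(J(-2*(-4), 39) + N(44)) = (-868 - 2986)*((-252 + 36*39² + 108*39 + 9*39*(-2*(-4))) + 44²) = -3854*((-252 + 36*1521 + 4212 + 9*39*8) + 1936) = -3854*((-252 + 54756 + 4212 + 2808) + 1936) = -3854*(61524 + 1936) = -3854*63460 = -244574840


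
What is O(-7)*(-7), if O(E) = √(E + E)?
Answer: -7*I*√14 ≈ -26.192*I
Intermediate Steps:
O(E) = √2*√E (O(E) = √(2*E) = √2*√E)
O(-7)*(-7) = (√2*√(-7))*(-7) = (√2*(I*√7))*(-7) = (I*√14)*(-7) = -7*I*√14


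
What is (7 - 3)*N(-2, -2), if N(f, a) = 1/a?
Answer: -2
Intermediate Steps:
(7 - 3)*N(-2, -2) = (7 - 3)/(-2) = 4*(-1/2) = -2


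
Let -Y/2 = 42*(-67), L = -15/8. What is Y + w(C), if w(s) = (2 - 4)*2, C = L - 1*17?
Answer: 5624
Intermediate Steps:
L = -15/8 (L = -15*⅛ = -15/8 ≈ -1.8750)
C = -151/8 (C = -15/8 - 1*17 = -15/8 - 17 = -151/8 ≈ -18.875)
w(s) = -4 (w(s) = -2*2 = -4)
Y = 5628 (Y = -84*(-67) = -2*(-2814) = 5628)
Y + w(C) = 5628 - 4 = 5624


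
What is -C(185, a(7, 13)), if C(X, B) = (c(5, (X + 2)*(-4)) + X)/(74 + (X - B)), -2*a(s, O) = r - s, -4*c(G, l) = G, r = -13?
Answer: -245/332 ≈ -0.73795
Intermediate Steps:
c(G, l) = -G/4
a(s, O) = 13/2 + s/2 (a(s, O) = -(-13 - s)/2 = 13/2 + s/2)
C(X, B) = (-5/4 + X)/(74 + X - B) (C(X, B) = (-¼*5 + X)/(74 + (X - B)) = (-5/4 + X)/(74 + X - B))
-C(185, a(7, 13)) = -(-5/4 + 185)/(74 + 185 - (13/2 + (½)*7)) = -735/((74 + 185 - (13/2 + 7/2))*4) = -735/((74 + 185 - 1*10)*4) = -735/((74 + 185 - 10)*4) = -735/(249*4) = -1*245/332 = -245/332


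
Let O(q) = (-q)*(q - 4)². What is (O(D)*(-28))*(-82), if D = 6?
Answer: -55104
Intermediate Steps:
O(q) = -q*(-4 + q)² (O(q) = (-q)*(-4 + q)² = -q*(-4 + q)²)
(O(D)*(-28))*(-82) = (-1*6*(-4 + 6)²*(-28))*(-82) = (-1*6*2²*(-28))*(-82) = (-1*6*4*(-28))*(-82) = -24*(-28)*(-82) = 672*(-82) = -55104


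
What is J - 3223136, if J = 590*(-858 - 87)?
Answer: -3780686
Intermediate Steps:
J = -557550 (J = 590*(-945) = -557550)
J - 3223136 = -557550 - 3223136 = -3780686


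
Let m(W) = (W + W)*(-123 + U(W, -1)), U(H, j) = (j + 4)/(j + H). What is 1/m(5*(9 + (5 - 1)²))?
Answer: -62/1906125 ≈ -3.2527e-5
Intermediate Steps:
U(H, j) = (4 + j)/(H + j)
m(W) = 2*W*(-123 + 3/(-1 + W)) (m(W) = (W + W)*(-123 + (4 - 1)/(W - 1)) = (2*W)*(-123 + 3/(-1 + W)) = 2*W*(-123 + 3/(-1 + W)))
1/m(5*(9 + (5 - 1)²)) = 1/(6*(5*(9 + (5 - 1)²))*(42 - 205*(9 + (5 - 1)²))/(-1 + 5*(9 + (5 - 1)²))) = 1/(6*(5*(9 + 4²))*(42 - 205*(9 + 4²))/(-1 + 5*(9 + 4²))) = 1/(6*(5*(9 + 16))*(42 - 205*(9 + 16))/(-1 + 5*(9 + 16))) = 1/(6*(5*25)*(42 - 205*25)/(-1 + 5*25)) = 1/(6*125*(42 - 41*125)/(-1 + 125)) = 1/(6*125*(42 - 5125)/124) = 1/(6*125*(1/124)*(-5083)) = 1/(-1906125/62) = -62/1906125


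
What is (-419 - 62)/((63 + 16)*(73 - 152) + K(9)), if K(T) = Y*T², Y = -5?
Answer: 481/6646 ≈ 0.072374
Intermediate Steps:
K(T) = -5*T²
(-419 - 62)/((63 + 16)*(73 - 152) + K(9)) = (-419 - 62)/((63 + 16)*(73 - 152) - 5*9²) = -481/(79*(-79) - 5*81) = -481/(-6241 - 405) = -481/(-6646) = -481*(-1/6646) = 481/6646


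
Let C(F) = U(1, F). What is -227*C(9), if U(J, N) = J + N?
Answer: -2270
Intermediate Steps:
C(F) = 1 + F
-227*C(9) = -227*(1 + 9) = -227*10 = -2270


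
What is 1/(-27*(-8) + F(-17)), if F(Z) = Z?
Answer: 1/199 ≈ 0.0050251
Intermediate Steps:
1/(-27*(-8) + F(-17)) = 1/(-27*(-8) - 17) = 1/(216 - 17) = 1/199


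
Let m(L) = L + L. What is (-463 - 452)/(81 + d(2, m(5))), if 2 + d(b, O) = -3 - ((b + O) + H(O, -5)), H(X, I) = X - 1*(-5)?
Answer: -915/49 ≈ -18.673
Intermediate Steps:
H(X, I) = 5 + X (H(X, I) = X + 5 = 5 + X)
m(L) = 2*L
d(b, O) = -10 - b - 2*O (d(b, O) = -2 + (-3 - ((b + O) + (5 + O))) = -2 + (-3 - ((O + b) + (5 + O))) = -2 + (-3 - (5 + b + 2*O)) = -2 + (-3 + (-5 - b - 2*O)) = -2 + (-8 - b - 2*O) = -10 - b - 2*O)
(-463 - 452)/(81 + d(2, m(5))) = (-463 - 452)/(81 + (-10 - 1*2 - 4*5)) = -915/(81 + (-10 - 2 - 2*10)) = -915/(81 + (-10 - 2 - 20)) = -915/(81 - 32) = -915/49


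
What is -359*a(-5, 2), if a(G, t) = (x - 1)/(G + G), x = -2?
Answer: -1077/10 ≈ -107.70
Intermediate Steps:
a(G, t) = -3/(2*G) (a(G, t) = (-2 - 1)/(G + G) = -3*1/(2*G) = -3/(2*G))
-359*a(-5, 2) = -(-1077)/(2*(-5)) = -(-1077)*(-1)/(2*5) = -359*3/10 = -1077/10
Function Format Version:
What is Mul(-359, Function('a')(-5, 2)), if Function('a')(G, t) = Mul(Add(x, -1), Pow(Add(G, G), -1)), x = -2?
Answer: Rational(-1077, 10) ≈ -107.70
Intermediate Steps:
Function('a')(G, t) = Mul(Rational(-3, 2), Pow(G, -1)) (Function('a')(G, t) = Mul(Add(-2, -1), Pow(Add(G, G), -1)) = Mul(-3, Pow(Mul(2, G), -1)) = Mul(-3, Mul(Rational(1, 2), Pow(G, -1))) = Mul(Rational(-3, 2), Pow(G, -1)))
Mul(-359, Function('a')(-5, 2)) = Mul(-359, Mul(Rational(-3, 2), Pow(-5, -1))) = Mul(-359, Mul(Rational(-3, 2), Rational(-1, 5))) = Mul(-359, Rational(3, 10)) = Rational(-1077, 10)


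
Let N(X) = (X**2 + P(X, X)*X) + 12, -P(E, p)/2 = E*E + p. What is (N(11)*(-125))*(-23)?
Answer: -7966625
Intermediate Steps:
P(E, p) = -2*p - 2*E**2 (P(E, p) = -2*(E*E + p) = -2*(E**2 + p) = -2*(p + E**2) = -2*p - 2*E**2)
N(X) = 12 + X**2 + X*(-2*X - 2*X**2) (N(X) = (X**2 + (-2*X - 2*X**2)*X) + 12 = (X**2 + X*(-2*X - 2*X**2)) + 12 = 12 + X**2 + X*(-2*X - 2*X**2))
(N(11)*(-125))*(-23) = ((12 - 1*11**2 - 2*11**3)*(-125))*(-23) = ((12 - 1*121 - 2*1331)*(-125))*(-23) = ((12 - 121 - 2662)*(-125))*(-23) = -2771*(-125)*(-23) = 346375*(-23) = -7966625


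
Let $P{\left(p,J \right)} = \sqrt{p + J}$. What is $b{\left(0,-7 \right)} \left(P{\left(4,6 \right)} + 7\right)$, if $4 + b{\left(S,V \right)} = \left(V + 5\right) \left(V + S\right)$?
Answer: $70 + 10 \sqrt{10} \approx 101.62$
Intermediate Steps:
$P{\left(p,J \right)} = \sqrt{J + p}$
$b{\left(S,V \right)} = -4 + \left(5 + V\right) \left(S + V\right)$ ($b{\left(S,V \right)} = -4 + \left(V + 5\right) \left(V + S\right) = -4 + \left(5 + V\right) \left(S + V\right)$)
$b{\left(0,-7 \right)} \left(P{\left(4,6 \right)} + 7\right) = \left(-4 + \left(-7\right)^{2} + 5 \cdot 0 + 5 \left(-7\right) + 0 \left(-7\right)\right) \left(\sqrt{6 + 4} + 7\right) = \left(-4 + 49 + 0 - 35 + 0\right) \left(\sqrt{10} + 7\right) = 10 \left(7 + \sqrt{10}\right) = 70 + 10 \sqrt{10}$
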